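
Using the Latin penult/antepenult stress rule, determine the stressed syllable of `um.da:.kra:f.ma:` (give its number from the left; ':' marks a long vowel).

3

Classical Latin: stress the penult if heavy (long vowel or closed), else the antepenult.
Weights: 2 da: H, 3 kra:f H, 4 ma: H.
The penult (syllable 3, kra:f) is heavy, so it takes stress.
Stress on syllable 3: um.da:.ˈkra:f.ma:.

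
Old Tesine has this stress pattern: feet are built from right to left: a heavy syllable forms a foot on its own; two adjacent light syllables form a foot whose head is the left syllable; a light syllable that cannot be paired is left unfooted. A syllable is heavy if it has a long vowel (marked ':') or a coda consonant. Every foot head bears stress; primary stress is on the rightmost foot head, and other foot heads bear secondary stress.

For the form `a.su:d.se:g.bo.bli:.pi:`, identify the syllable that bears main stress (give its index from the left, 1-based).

Weights: 1 a L, 2 su:d H, 3 se:g H, 4 bo L, 5 bli: H, 6 pi: H.
Parse right to left (heavy = foot alone; LL = one foot; stranded L unfooted): a (ˈsu:d) (ˈse:g) bo (ˈbli:) (ˈpi:).
Foot heads: 2, 3, 5, 6.
Primary stress on the rightmost head = syllable 6.
Primary stress: syllable 6 → a.su:d.se:g.bo.bli:.ˈpi:.

6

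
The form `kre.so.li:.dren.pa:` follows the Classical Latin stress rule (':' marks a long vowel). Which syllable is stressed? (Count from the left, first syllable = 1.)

4

Classical Latin: stress the penult if heavy (long vowel or closed), else the antepenult.
Weights: 3 li: H, 4 dren H, 5 pa: H.
The penult (syllable 4, dren) is heavy, so it takes stress.
Stress on syllable 4: kre.so.li:.ˈdren.pa:.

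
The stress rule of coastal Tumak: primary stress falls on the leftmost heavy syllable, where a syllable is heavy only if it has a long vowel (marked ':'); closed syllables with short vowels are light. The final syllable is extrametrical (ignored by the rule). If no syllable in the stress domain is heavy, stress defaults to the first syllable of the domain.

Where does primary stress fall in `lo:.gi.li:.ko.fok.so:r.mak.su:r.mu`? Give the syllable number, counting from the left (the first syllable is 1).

1

The final syllable (9, mu) is extrametrical; the stress domain is syllables 1–8.
Weights: 1 lo: H, 2 gi L, 3 li: H, 4 ko L, 5 fok L, 6 so:r H, 7 mak L, 8 su:r H.
Heavy syllables in the domain: 1, 3, 6, 8. The leftmost is syllable 1 (lo:).
Primary stress: syllable 1 → ˈlo:.gi.li:.ko.fok.so:r.mak.su:r.mu.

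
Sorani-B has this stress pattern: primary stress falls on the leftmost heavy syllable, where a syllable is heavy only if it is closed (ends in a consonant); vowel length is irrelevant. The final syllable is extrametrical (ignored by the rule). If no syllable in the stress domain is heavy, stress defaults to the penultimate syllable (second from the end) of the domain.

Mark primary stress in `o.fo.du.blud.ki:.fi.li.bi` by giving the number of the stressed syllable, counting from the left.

4

The final syllable (8, bi) is extrametrical; the stress domain is syllables 1–7.
Weights: 1 o L, 2 fo L, 3 du L, 4 blud H, 5 ki: L, 6 fi L, 7 li L.
Heavy syllables in the domain: 4. The leftmost is syllable 4 (blud).
Primary stress: syllable 4 → o.fo.du.ˈblud.ki:.fi.li.bi.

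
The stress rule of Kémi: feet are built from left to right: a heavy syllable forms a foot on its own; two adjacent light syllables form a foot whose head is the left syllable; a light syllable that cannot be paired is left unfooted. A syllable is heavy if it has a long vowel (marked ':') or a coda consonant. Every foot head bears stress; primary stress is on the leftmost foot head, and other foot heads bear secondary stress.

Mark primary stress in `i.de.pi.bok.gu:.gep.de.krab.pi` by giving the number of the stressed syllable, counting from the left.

Weights: 1 i L, 2 de L, 3 pi L, 4 bok H, 5 gu: H, 6 gep H, 7 de L, 8 krab H, 9 pi L.
Parse left to right (heavy = foot alone; LL = one foot; stranded L unfooted): (ˈi.de) pi (ˈbok) (ˈgu:) (ˈgep) de (ˈkrab) pi.
Foot heads: 1, 4, 5, 6, 8.
Primary stress on the leftmost head = syllable 1.
Primary stress: syllable 1 → ˈi.de.pi.bok.gu:.gep.de.krab.pi.

1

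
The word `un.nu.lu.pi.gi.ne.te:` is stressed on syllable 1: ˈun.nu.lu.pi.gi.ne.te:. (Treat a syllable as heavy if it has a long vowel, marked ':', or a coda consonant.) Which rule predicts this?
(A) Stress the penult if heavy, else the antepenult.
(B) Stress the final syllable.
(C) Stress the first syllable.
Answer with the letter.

C

Rule A → syllable 5 (observed: 1).
Rule B → syllable 7 (observed: 1).
Rule C → syllable 1 ✓.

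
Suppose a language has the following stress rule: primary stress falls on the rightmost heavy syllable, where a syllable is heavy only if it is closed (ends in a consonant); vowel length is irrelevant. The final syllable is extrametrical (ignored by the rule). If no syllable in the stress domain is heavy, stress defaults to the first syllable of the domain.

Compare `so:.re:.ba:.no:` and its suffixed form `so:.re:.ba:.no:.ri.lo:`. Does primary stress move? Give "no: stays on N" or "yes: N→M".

Base `so:.re:.ba:.no:` (4 syllables):
  The final syllable (4, no:) is extrametrical; the stress domain is syllables 1–3.
  Weights: 1 so: L, 2 re: L, 3 ba: L.
  No heavy syllable in the domain; default to the first syllable of the domain = syllable 1.
  → primary stress on syllable 1.
Suffixed `so:.re:.ba:.no:.ri.lo:` (6 syllables):
  The final syllable (6, lo:) is extrametrical; the stress domain is syllables 1–5.
  Weights: 1 so: L, 2 re: L, 3 ba: L, 4 no: L, 5 ri L.
  No heavy syllable in the domain; default to the first syllable of the domain = syllable 1.
  → primary stress on syllable 1.

no: stays on 1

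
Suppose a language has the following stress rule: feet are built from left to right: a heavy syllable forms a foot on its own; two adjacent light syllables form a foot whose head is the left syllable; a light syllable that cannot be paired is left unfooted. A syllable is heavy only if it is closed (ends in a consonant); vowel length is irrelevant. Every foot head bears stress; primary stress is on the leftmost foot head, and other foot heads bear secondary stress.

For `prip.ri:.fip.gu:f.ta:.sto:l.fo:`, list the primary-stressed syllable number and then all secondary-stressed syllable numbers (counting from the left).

primary 1, secondary 3, 4, 6

Weights: 1 prip H, 2 ri: L, 3 fip H, 4 gu:f H, 5 ta: L, 6 sto:l H, 7 fo: L.
Parse left to right (heavy = foot alone; LL = one foot; stranded L unfooted): (ˈprip) ri: (ˈfip) (ˈgu:f) ta: (ˈsto:l) fo:.
Foot heads: 1, 3, 4, 6.
Primary stress on the leftmost head = syllable 1.
Secondary stress on 3, 4, 6: ˈprip.ri:.ˌfip.ˌgu:f.ta:.ˌsto:l.fo:.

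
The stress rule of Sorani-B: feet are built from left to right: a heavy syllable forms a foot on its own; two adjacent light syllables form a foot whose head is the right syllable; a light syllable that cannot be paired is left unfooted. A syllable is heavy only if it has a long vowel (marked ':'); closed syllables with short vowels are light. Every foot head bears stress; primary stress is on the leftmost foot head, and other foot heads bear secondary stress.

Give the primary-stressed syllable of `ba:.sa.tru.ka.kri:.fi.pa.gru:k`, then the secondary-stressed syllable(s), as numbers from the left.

primary 1, secondary 3, 5, 7, 8

Weights: 1 ba: H, 2 sa L, 3 tru L, 4 ka L, 5 kri: H, 6 fi L, 7 pa L, 8 gru:k H.
Parse left to right (heavy = foot alone; LL = one foot; stranded L unfooted): (ˈba:) (sa.ˈtru) ka (ˈkri:) (fi.ˈpa) (ˈgru:k).
Foot heads: 1, 3, 5, 7, 8.
Primary stress on the leftmost head = syllable 1.
Secondary stress on 3, 5, 7, 8: ˈba:.sa.ˌtru.ka.ˌkri:.fi.ˌpa.ˌgru:k.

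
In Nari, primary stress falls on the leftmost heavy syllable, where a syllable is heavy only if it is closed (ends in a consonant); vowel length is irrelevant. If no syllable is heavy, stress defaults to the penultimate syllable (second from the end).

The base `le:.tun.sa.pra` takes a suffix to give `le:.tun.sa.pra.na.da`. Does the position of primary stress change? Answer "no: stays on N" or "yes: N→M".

no: stays on 2

Base `le:.tun.sa.pra` (4 syllables):
  Weights: 1 le: L, 2 tun H, 3 sa L, 4 pra L.
  Heavy syllables in the domain: 2. The leftmost is syllable 2 (tun).
  → primary stress on syllable 2.
Suffixed `le:.tun.sa.pra.na.da` (6 syllables):
  Weights: 1 le: L, 2 tun H, 3 sa L, 4 pra L, 5 na L, 6 da L.
  Heavy syllables in the domain: 2. The leftmost is syllable 2 (tun).
  → primary stress on syllable 2.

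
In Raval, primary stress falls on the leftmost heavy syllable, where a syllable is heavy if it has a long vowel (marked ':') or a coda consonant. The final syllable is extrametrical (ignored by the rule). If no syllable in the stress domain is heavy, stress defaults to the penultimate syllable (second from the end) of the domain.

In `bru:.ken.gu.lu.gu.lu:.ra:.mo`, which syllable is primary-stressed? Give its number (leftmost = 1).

1

The final syllable (8, mo) is extrametrical; the stress domain is syllables 1–7.
Weights: 1 bru: H, 2 ken H, 3 gu L, 4 lu L, 5 gu L, 6 lu: H, 7 ra: H.
Heavy syllables in the domain: 1, 2, 6, 7. The leftmost is syllable 1 (bru:).
Primary stress: syllable 1 → ˈbru:.ken.gu.lu.gu.lu:.ra:.mo.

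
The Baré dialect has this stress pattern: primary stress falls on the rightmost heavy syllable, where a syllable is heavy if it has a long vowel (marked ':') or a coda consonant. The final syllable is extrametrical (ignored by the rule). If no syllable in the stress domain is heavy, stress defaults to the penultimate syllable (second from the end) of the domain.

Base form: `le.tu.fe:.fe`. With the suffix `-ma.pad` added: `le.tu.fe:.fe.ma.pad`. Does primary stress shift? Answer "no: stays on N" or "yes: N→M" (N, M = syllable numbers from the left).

Base `le.tu.fe:.fe` (4 syllables):
  The final syllable (4, fe) is extrametrical; the stress domain is syllables 1–3.
  Weights: 1 le L, 2 tu L, 3 fe: H.
  Heavy syllables in the domain: 3. The rightmost is syllable 3 (fe:).
  → primary stress on syllable 3.
Suffixed `le.tu.fe:.fe.ma.pad` (6 syllables):
  The final syllable (6, pad) is extrametrical; the stress domain is syllables 1–5.
  Weights: 1 le L, 2 tu L, 3 fe: H, 4 fe L, 5 ma L.
  Heavy syllables in the domain: 3. The rightmost is syllable 3 (fe:).
  → primary stress on syllable 3.

no: stays on 3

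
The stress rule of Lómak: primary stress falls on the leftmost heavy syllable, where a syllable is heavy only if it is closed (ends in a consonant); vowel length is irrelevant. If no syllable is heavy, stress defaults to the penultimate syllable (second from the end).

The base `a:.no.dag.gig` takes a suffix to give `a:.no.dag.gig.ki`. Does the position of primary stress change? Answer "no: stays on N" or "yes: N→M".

no: stays on 3

Base `a:.no.dag.gig` (4 syllables):
  Weights: 1 a: L, 2 no L, 3 dag H, 4 gig H.
  Heavy syllables in the domain: 3, 4. The leftmost is syllable 3 (dag).
  → primary stress on syllable 3.
Suffixed `a:.no.dag.gig.ki` (5 syllables):
  Weights: 1 a: L, 2 no L, 3 dag H, 4 gig H, 5 ki L.
  Heavy syllables in the domain: 3, 4. The leftmost is syllable 3 (dag).
  → primary stress on syllable 3.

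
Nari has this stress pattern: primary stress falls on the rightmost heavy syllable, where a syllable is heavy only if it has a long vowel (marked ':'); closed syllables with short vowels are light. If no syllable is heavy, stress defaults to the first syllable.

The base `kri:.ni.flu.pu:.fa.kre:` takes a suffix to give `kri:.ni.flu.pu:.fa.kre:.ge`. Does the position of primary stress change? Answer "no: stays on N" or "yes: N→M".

no: stays on 6

Base `kri:.ni.flu.pu:.fa.kre:` (6 syllables):
  Weights: 1 kri: H, 2 ni L, 3 flu L, 4 pu: H, 5 fa L, 6 kre: H.
  Heavy syllables in the domain: 1, 4, 6. The rightmost is syllable 6 (kre:).
  → primary stress on syllable 6.
Suffixed `kri:.ni.flu.pu:.fa.kre:.ge` (7 syllables):
  Weights: 1 kri: H, 2 ni L, 3 flu L, 4 pu: H, 5 fa L, 6 kre: H, 7 ge L.
  Heavy syllables in the domain: 1, 4, 6. The rightmost is syllable 6 (kre:).
  → primary stress on syllable 6.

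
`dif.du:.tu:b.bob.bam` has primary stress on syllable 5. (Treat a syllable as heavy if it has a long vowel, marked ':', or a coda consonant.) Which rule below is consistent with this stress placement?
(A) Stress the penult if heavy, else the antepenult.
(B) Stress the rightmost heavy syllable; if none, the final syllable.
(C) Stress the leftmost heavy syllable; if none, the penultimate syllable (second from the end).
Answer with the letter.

B

Rule A → syllable 4 (observed: 5).
Rule B → syllable 5 ✓.
Rule C → syllable 1 (observed: 5).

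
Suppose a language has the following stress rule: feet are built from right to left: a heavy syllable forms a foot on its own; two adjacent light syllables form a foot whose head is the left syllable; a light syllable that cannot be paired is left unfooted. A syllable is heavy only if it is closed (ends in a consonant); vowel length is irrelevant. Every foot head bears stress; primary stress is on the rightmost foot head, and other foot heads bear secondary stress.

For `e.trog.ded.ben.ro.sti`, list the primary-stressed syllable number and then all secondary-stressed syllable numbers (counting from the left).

Weights: 1 e L, 2 trog H, 3 ded H, 4 ben H, 5 ro L, 6 sti L.
Parse right to left (heavy = foot alone; LL = one foot; stranded L unfooted): e (ˈtrog) (ˈded) (ˈben) (ˈro.sti).
Foot heads: 2, 3, 4, 5.
Primary stress on the rightmost head = syllable 5.
Secondary stress on 2, 3, 4: e.ˌtrog.ˌded.ˌben.ˈro.sti.

primary 5, secondary 2, 3, 4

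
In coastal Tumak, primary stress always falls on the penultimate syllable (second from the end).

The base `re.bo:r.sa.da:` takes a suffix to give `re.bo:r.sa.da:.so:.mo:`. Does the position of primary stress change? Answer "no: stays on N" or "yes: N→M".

yes: 3→5

Base `re.bo:r.sa.da:` (4 syllables):
  The word has 4 syllables; the penultimate syllable (second from the end) is syllable 3 (sa).
  → primary stress on syllable 3.
Suffixed `re.bo:r.sa.da:.so:.mo:` (6 syllables):
  The word has 6 syllables; the penultimate syllable (second from the end) is syllable 5 (so:).
  → primary stress on syllable 5.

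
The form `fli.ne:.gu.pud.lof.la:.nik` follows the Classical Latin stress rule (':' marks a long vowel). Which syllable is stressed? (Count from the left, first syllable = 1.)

Classical Latin: stress the penult if heavy (long vowel or closed), else the antepenult.
Weights: 5 lof H, 6 la: H, 7 nik H.
The penult (syllable 6, la:) is heavy, so it takes stress.
Stress on syllable 6: fli.ne:.gu.pud.lof.ˈla:.nik.

6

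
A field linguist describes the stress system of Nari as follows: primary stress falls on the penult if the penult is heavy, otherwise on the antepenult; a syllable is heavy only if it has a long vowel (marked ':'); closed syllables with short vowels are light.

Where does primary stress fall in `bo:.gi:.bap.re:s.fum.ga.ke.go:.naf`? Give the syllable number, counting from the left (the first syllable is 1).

Weights: 7 ke L, 8 go: H, 9 naf L.
The penult (syllable 8, go:) is heavy, so it takes stress.
Primary stress: syllable 8 → bo:.gi:.bap.re:s.fum.ga.ke.ˈgo:.naf.

8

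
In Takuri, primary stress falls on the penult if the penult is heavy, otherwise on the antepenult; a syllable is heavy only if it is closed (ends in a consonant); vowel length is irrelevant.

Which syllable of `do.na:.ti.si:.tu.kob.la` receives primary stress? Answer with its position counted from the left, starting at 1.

Weights: 5 tu L, 6 kob H, 7 la L.
The penult (syllable 6, kob) is heavy, so it takes stress.
Primary stress: syllable 6 → do.na:.ti.si:.tu.ˈkob.la.

6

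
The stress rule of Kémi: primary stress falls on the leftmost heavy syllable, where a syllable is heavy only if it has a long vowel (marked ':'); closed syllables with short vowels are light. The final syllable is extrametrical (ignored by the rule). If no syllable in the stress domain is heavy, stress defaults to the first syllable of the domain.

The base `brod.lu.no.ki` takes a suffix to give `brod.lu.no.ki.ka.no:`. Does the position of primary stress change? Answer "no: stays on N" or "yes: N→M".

no: stays on 1

Base `brod.lu.no.ki` (4 syllables):
  The final syllable (4, ki) is extrametrical; the stress domain is syllables 1–3.
  Weights: 1 brod L, 2 lu L, 3 no L.
  No heavy syllable in the domain; default to the first syllable of the domain = syllable 1.
  → primary stress on syllable 1.
Suffixed `brod.lu.no.ki.ka.no:` (6 syllables):
  The final syllable (6, no:) is extrametrical; the stress domain is syllables 1–5.
  Weights: 1 brod L, 2 lu L, 3 no L, 4 ki L, 5 ka L.
  No heavy syllable in the domain; default to the first syllable of the domain = syllable 1.
  → primary stress on syllable 1.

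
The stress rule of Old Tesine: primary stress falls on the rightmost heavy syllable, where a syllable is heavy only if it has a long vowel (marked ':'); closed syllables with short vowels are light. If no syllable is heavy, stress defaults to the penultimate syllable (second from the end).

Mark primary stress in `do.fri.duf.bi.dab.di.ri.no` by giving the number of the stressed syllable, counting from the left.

Weights: 1 do L, 2 fri L, 3 duf L, 4 bi L, 5 dab L, 6 di L, 7 ri L, 8 no L.
No heavy syllable in the domain; default to the penultimate syllable (second from the end) = syllable 7.
Primary stress: syllable 7 → do.fri.duf.bi.dab.di.ˈri.no.

7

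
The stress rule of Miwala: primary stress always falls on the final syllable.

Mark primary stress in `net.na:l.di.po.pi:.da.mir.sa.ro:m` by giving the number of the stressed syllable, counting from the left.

The word has 9 syllables; the final syllable is syllable 9 (ro:m).
Primary stress: syllable 9 → net.na:l.di.po.pi:.da.mir.sa.ˈro:m.

9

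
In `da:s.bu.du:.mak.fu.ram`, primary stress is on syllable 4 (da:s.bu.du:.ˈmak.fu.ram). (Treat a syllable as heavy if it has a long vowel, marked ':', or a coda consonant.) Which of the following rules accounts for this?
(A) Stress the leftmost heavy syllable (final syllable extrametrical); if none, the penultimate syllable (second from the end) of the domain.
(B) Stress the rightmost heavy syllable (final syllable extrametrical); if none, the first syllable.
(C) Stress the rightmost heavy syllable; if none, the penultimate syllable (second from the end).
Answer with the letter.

B

Rule A → syllable 1 (observed: 4).
Rule B → syllable 4 ✓.
Rule C → syllable 6 (observed: 4).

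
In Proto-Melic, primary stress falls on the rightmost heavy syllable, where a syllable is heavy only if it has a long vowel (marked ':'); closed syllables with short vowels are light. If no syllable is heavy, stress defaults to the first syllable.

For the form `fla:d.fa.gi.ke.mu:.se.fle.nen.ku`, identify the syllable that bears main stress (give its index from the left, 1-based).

5

Weights: 1 fla:d H, 2 fa L, 3 gi L, 4 ke L, 5 mu: H, 6 se L, 7 fle L, 8 nen L, 9 ku L.
Heavy syllables in the domain: 1, 5. The rightmost is syllable 5 (mu:).
Primary stress: syllable 5 → fla:d.fa.gi.ke.ˈmu:.se.fle.nen.ku.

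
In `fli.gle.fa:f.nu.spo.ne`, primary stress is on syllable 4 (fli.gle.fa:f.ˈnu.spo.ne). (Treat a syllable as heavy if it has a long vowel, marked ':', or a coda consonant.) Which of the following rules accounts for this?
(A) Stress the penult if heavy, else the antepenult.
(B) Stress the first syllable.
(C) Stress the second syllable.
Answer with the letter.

A

Rule A → syllable 4 ✓.
Rule B → syllable 1 (observed: 4).
Rule C → syllable 2 (observed: 4).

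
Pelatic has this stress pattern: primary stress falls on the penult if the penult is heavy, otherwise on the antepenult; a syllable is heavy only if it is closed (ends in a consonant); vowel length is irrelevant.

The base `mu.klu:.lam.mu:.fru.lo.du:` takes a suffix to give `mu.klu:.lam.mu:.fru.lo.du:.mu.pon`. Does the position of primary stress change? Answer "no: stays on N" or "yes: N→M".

Base `mu.klu:.lam.mu:.fru.lo.du:` (7 syllables):
  Weights: 5 fru L, 6 lo L, 7 du: L.
  The penult (syllable 6, lo) is light, so stress falls on the antepenult (syllable 5, fru).
  → primary stress on syllable 5.
Suffixed `mu.klu:.lam.mu:.fru.lo.du:.mu.pon` (9 syllables):
  Weights: 7 du: L, 8 mu L, 9 pon H.
  The penult (syllable 8, mu) is light, so stress falls on the antepenult (syllable 7, du:).
  → primary stress on syllable 7.

yes: 5→7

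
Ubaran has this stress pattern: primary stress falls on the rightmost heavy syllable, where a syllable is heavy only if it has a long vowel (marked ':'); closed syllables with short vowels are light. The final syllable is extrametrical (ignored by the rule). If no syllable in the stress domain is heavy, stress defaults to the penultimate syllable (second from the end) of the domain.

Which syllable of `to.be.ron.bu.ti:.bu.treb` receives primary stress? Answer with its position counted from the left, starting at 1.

5

The final syllable (7, treb) is extrametrical; the stress domain is syllables 1–6.
Weights: 1 to L, 2 be L, 3 ron L, 4 bu L, 5 ti: H, 6 bu L.
Heavy syllables in the domain: 5. The rightmost is syllable 5 (ti:).
Primary stress: syllable 5 → to.be.ron.bu.ˈti:.bu.treb.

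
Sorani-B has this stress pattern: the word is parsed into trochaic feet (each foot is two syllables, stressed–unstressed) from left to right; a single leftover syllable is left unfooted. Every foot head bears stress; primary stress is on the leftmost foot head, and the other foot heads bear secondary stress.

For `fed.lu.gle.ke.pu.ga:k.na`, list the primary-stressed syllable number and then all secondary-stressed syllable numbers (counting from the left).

primary 1, secondary 3, 5

Parse left to right into trochaic (ˈσσ) feet: (ˈfed.lu) (ˈgle.ke) (ˈpu.ga:k) na. Syllable 7 is left unfooted.
Foot heads (stressed positions): 1, 3, 5.
End Rule Leftmost: primary stress on the leftmost head = syllable 1.
Secondary stress on 3, 5: ˈfed.lu.ˌgle.ke.ˌpu.ga:k.na.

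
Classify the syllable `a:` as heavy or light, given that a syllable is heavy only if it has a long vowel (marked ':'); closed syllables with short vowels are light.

`a:`: long vowel, open (no coda). Long vowel → heavy.

heavy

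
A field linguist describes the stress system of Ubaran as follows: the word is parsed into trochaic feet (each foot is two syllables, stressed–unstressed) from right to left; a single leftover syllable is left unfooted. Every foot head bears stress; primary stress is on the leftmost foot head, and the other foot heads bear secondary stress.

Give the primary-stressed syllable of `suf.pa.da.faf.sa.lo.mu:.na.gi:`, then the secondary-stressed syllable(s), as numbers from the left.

primary 2, secondary 4, 6, 8

Parse right to left into trochaic (ˈσσ) feet: suf (ˈpa.da) (ˈfaf.sa) (ˈlo.mu:) (ˈna.gi:). Syllable 1 is left unfooted.
Foot heads (stressed positions): 2, 4, 6, 8.
End Rule Leftmost: primary stress on the leftmost head = syllable 2.
Secondary stress on 4, 6, 8: suf.ˈpa.da.ˌfaf.sa.ˌlo.mu:.ˌna.gi:.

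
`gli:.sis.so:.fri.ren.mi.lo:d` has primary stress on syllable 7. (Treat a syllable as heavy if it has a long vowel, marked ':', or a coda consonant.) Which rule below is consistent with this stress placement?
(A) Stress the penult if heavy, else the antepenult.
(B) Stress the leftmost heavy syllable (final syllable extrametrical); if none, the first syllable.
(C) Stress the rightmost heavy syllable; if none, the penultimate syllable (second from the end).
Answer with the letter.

C

Rule A → syllable 5 (observed: 7).
Rule B → syllable 1 (observed: 7).
Rule C → syllable 7 ✓.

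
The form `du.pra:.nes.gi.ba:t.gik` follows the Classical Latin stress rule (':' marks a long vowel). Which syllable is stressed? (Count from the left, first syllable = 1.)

Classical Latin: stress the penult if heavy (long vowel or closed), else the antepenult.
Weights: 4 gi L, 5 ba:t H, 6 gik H.
The penult (syllable 5, ba:t) is heavy, so it takes stress.
Stress on syllable 5: du.pra:.nes.gi.ˈba:t.gik.

5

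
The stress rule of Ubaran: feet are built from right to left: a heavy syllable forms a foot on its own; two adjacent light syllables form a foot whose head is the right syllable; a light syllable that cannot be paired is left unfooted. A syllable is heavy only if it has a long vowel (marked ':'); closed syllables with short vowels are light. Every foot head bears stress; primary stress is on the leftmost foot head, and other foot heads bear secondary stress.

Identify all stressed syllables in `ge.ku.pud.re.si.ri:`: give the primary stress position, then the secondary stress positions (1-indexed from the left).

primary 3, secondary 5, 6

Weights: 1 ge L, 2 ku L, 3 pud L, 4 re L, 5 si L, 6 ri: H.
Parse right to left (heavy = foot alone; LL = one foot; stranded L unfooted): ge (ku.ˈpud) (re.ˈsi) (ˈri:).
Foot heads: 3, 5, 6.
Primary stress on the leftmost head = syllable 3.
Secondary stress on 5, 6: ge.ku.ˈpud.re.ˌsi.ˌri:.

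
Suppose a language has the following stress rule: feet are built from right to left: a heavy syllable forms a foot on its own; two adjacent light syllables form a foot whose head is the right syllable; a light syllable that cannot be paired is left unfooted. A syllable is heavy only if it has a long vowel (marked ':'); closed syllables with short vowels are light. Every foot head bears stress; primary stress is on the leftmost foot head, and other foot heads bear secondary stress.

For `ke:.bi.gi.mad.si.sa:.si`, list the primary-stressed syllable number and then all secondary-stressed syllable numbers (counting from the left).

Weights: 1 ke: H, 2 bi L, 3 gi L, 4 mad L, 5 si L, 6 sa: H, 7 si L.
Parse right to left (heavy = foot alone; LL = one foot; stranded L unfooted): (ˈke:) (bi.ˈgi) (mad.ˈsi) (ˈsa:) si.
Foot heads: 1, 3, 5, 6.
Primary stress on the leftmost head = syllable 1.
Secondary stress on 3, 5, 6: ˈke:.bi.ˌgi.mad.ˌsi.ˌsa:.si.

primary 1, secondary 3, 5, 6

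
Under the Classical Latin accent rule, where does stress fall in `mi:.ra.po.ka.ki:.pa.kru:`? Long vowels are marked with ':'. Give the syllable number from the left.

5

Classical Latin: stress the penult if heavy (long vowel or closed), else the antepenult.
Weights: 5 ki: H, 6 pa L, 7 kru: H.
The penult (syllable 6, pa) is light, so stress falls on the antepenult (syllable 5, ki:).
Stress on syllable 5: mi:.ra.po.ka.ˈki:.pa.kru:.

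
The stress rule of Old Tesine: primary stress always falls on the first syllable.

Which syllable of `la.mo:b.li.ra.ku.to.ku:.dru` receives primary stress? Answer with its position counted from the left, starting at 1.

1

The word has 8 syllables; the first syllable is syllable 1 (la).
Primary stress: syllable 1 → ˈla.mo:b.li.ra.ku.to.ku:.dru.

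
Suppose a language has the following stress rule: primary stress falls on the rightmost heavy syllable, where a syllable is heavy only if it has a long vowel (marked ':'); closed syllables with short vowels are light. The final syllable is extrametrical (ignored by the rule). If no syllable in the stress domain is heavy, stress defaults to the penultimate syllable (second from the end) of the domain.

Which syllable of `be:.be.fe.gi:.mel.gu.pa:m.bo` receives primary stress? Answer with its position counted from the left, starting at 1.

7

The final syllable (8, bo) is extrametrical; the stress domain is syllables 1–7.
Weights: 1 be: H, 2 be L, 3 fe L, 4 gi: H, 5 mel L, 6 gu L, 7 pa:m H.
Heavy syllables in the domain: 1, 4, 7. The rightmost is syllable 7 (pa:m).
Primary stress: syllable 7 → be:.be.fe.gi:.mel.gu.ˈpa:m.bo.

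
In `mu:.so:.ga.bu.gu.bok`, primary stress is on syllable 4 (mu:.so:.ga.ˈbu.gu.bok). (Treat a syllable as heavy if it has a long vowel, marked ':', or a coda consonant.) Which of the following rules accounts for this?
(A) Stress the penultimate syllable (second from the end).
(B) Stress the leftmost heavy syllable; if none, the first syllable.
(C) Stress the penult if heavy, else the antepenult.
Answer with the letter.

C

Rule A → syllable 5 (observed: 4).
Rule B → syllable 1 (observed: 4).
Rule C → syllable 4 ✓.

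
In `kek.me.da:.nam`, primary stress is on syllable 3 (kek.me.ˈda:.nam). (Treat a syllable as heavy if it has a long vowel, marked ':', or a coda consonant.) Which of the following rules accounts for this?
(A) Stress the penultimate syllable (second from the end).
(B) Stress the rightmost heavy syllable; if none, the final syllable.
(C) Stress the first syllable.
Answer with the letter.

A

Rule A → syllable 3 ✓.
Rule B → syllable 4 (observed: 3).
Rule C → syllable 1 (observed: 3).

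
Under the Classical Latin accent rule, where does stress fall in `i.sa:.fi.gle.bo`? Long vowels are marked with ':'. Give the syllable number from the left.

Classical Latin: stress the penult if heavy (long vowel or closed), else the antepenult.
Weights: 3 fi L, 4 gle L, 5 bo L.
The penult (syllable 4, gle) is light, so stress falls on the antepenult (syllable 3, fi).
Stress on syllable 3: i.sa:.ˈfi.gle.bo.

3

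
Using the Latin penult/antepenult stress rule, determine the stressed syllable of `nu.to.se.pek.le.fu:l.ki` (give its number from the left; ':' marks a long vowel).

6

Classical Latin: stress the penult if heavy (long vowel or closed), else the antepenult.
Weights: 5 le L, 6 fu:l H, 7 ki L.
The penult (syllable 6, fu:l) is heavy, so it takes stress.
Stress on syllable 6: nu.to.se.pek.le.ˈfu:l.ki.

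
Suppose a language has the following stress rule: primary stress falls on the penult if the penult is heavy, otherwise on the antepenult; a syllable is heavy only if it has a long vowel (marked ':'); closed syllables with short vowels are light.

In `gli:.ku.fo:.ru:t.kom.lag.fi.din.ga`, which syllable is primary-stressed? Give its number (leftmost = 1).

Weights: 7 fi L, 8 din L, 9 ga L.
The penult (syllable 8, din) is light, so stress falls on the antepenult (syllable 7, fi).
Primary stress: syllable 7 → gli:.ku.fo:.ru:t.kom.lag.ˈfi.din.ga.

7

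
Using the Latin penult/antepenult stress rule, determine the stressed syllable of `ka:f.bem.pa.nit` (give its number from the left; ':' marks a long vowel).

Classical Latin: stress the penult if heavy (long vowel or closed), else the antepenult.
Weights: 2 bem H, 3 pa L, 4 nit H.
The penult (syllable 3, pa) is light, so stress falls on the antepenult (syllable 2, bem).
Stress on syllable 2: ka:f.ˈbem.pa.nit.

2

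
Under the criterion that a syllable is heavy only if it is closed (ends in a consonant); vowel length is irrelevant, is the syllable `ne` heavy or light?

`ne`: short vowel, open (no coda). Open (no coda) → light.

light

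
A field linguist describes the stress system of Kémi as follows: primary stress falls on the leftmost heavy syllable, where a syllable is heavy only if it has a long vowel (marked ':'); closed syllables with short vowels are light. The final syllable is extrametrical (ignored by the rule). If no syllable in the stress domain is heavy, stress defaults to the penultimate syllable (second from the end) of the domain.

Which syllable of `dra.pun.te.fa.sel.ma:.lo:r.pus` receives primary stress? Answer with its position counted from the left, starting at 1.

The final syllable (8, pus) is extrametrical; the stress domain is syllables 1–7.
Weights: 1 dra L, 2 pun L, 3 te L, 4 fa L, 5 sel L, 6 ma: H, 7 lo:r H.
Heavy syllables in the domain: 6, 7. The leftmost is syllable 6 (ma:).
Primary stress: syllable 6 → dra.pun.te.fa.sel.ˈma:.lo:r.pus.

6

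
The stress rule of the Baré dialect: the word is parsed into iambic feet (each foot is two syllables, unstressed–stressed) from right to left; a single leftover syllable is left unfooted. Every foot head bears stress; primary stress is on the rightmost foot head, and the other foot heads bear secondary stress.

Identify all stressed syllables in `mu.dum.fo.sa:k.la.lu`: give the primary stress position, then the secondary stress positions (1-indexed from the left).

primary 6, secondary 2, 4

Parse right to left into iambic (σˈσ) feet: (mu.ˈdum) (fo.ˈsa:k) (la.ˈlu).
Foot heads (stressed positions): 2, 4, 6.
End Rule Rightmost: primary stress on the rightmost head = syllable 6.
Secondary stress on 2, 4: mu.ˌdum.fo.ˌsa:k.la.ˈlu.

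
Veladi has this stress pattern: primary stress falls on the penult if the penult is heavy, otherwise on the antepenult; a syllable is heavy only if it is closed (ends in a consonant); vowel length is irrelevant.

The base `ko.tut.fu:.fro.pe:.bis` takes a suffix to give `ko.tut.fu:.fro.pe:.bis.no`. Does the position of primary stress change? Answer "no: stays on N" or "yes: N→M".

Base `ko.tut.fu:.fro.pe:.bis` (6 syllables):
  Weights: 4 fro L, 5 pe: L, 6 bis H.
  The penult (syllable 5, pe:) is light, so stress falls on the antepenult (syllable 4, fro).
  → primary stress on syllable 4.
Suffixed `ko.tut.fu:.fro.pe:.bis.no` (7 syllables):
  Weights: 5 pe: L, 6 bis H, 7 no L.
  The penult (syllable 6, bis) is heavy, so it takes stress.
  → primary stress on syllable 6.

yes: 4→6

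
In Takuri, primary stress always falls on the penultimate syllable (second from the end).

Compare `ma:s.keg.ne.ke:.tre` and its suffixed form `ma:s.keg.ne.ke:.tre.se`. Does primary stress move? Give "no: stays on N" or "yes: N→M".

yes: 4→5

Base `ma:s.keg.ne.ke:.tre` (5 syllables):
  The word has 5 syllables; the penultimate syllable (second from the end) is syllable 4 (ke:).
  → primary stress on syllable 4.
Suffixed `ma:s.keg.ne.ke:.tre.se` (6 syllables):
  The word has 6 syllables; the penultimate syllable (second from the end) is syllable 5 (tre).
  → primary stress on syllable 5.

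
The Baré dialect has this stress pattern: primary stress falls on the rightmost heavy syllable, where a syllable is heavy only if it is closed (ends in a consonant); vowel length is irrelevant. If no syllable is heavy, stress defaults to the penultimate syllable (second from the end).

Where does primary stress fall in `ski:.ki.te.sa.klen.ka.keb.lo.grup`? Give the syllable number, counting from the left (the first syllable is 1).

Weights: 1 ski: L, 2 ki L, 3 te L, 4 sa L, 5 klen H, 6 ka L, 7 keb H, 8 lo L, 9 grup H.
Heavy syllables in the domain: 5, 7, 9. The rightmost is syllable 9 (grup).
Primary stress: syllable 9 → ski:.ki.te.sa.klen.ka.keb.lo.ˈgrup.

9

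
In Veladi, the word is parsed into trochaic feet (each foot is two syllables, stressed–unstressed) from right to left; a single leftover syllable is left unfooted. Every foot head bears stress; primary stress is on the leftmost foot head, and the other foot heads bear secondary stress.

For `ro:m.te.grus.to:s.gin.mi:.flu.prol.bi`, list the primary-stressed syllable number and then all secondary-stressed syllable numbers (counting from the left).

Parse right to left into trochaic (ˈσσ) feet: ro:m (ˈte.grus) (ˈto:s.gin) (ˈmi:.flu) (ˈprol.bi). Syllable 1 is left unfooted.
Foot heads (stressed positions): 2, 4, 6, 8.
End Rule Leftmost: primary stress on the leftmost head = syllable 2.
Secondary stress on 4, 6, 8: ro:m.ˈte.grus.ˌto:s.gin.ˌmi:.flu.ˌprol.bi.

primary 2, secondary 4, 6, 8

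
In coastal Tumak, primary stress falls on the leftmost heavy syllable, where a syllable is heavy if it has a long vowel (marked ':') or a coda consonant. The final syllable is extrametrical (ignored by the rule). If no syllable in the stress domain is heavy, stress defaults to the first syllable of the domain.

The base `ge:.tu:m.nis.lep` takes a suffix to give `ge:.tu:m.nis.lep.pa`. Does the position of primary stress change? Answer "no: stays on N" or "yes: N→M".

no: stays on 1

Base `ge:.tu:m.nis.lep` (4 syllables):
  The final syllable (4, lep) is extrametrical; the stress domain is syllables 1–3.
  Weights: 1 ge: H, 2 tu:m H, 3 nis H.
  Heavy syllables in the domain: 1, 2, 3. The leftmost is syllable 1 (ge:).
  → primary stress on syllable 1.
Suffixed `ge:.tu:m.nis.lep.pa` (5 syllables):
  The final syllable (5, pa) is extrametrical; the stress domain is syllables 1–4.
  Weights: 1 ge: H, 2 tu:m H, 3 nis H, 4 lep H.
  Heavy syllables in the domain: 1, 2, 3, 4. The leftmost is syllable 1 (ge:).
  → primary stress on syllable 1.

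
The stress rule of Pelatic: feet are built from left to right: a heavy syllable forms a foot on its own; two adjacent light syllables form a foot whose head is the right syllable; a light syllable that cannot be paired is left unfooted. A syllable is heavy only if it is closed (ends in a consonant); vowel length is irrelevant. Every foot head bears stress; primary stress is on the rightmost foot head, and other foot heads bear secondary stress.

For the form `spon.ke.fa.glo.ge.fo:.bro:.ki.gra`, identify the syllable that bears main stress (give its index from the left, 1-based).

9

Weights: 1 spon H, 2 ke L, 3 fa L, 4 glo L, 5 ge L, 6 fo: L, 7 bro: L, 8 ki L, 9 gra L.
Parse left to right (heavy = foot alone; LL = one foot; stranded L unfooted): (ˈspon) (ke.ˈfa) (glo.ˈge) (fo:.ˈbro:) (ki.ˈgra).
Foot heads: 1, 3, 5, 7, 9.
Primary stress on the rightmost head = syllable 9.
Primary stress: syllable 9 → spon.ke.fa.glo.ge.fo:.bro:.ki.ˈgra.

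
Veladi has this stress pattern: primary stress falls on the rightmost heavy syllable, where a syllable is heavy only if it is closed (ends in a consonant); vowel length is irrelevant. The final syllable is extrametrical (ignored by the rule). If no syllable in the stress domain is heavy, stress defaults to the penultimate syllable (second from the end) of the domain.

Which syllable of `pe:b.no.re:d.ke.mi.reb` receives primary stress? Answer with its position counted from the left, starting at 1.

The final syllable (6, reb) is extrametrical; the stress domain is syllables 1–5.
Weights: 1 pe:b H, 2 no L, 3 re:d H, 4 ke L, 5 mi L.
Heavy syllables in the domain: 1, 3. The rightmost is syllable 3 (re:d).
Primary stress: syllable 3 → pe:b.no.ˈre:d.ke.mi.reb.

3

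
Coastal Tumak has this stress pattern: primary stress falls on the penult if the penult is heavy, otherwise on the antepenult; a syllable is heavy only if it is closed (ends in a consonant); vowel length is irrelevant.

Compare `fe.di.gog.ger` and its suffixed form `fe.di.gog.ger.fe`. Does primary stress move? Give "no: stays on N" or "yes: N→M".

yes: 3→4

Base `fe.di.gog.ger` (4 syllables):
  Weights: 2 di L, 3 gog H, 4 ger H.
  The penult (syllable 3, gog) is heavy, so it takes stress.
  → primary stress on syllable 3.
Suffixed `fe.di.gog.ger.fe` (5 syllables):
  Weights: 3 gog H, 4 ger H, 5 fe L.
  The penult (syllable 4, ger) is heavy, so it takes stress.
  → primary stress on syllable 4.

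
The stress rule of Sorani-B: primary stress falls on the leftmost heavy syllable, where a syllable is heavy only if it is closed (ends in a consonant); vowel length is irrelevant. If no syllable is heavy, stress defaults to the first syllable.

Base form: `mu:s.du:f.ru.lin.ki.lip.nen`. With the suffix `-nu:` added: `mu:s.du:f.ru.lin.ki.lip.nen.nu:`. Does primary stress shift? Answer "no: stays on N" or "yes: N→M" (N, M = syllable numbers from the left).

no: stays on 1

Base `mu:s.du:f.ru.lin.ki.lip.nen` (7 syllables):
  Weights: 1 mu:s H, 2 du:f H, 3 ru L, 4 lin H, 5 ki L, 6 lip H, 7 nen H.
  Heavy syllables in the domain: 1, 2, 4, 6, 7. The leftmost is syllable 1 (mu:s).
  → primary stress on syllable 1.
Suffixed `mu:s.du:f.ru.lin.ki.lip.nen.nu:` (8 syllables):
  Weights: 1 mu:s H, 2 du:f H, 3 ru L, 4 lin H, 5 ki L, 6 lip H, 7 nen H, 8 nu: L.
  Heavy syllables in the domain: 1, 2, 4, 6, 7. The leftmost is syllable 1 (mu:s).
  → primary stress on syllable 1.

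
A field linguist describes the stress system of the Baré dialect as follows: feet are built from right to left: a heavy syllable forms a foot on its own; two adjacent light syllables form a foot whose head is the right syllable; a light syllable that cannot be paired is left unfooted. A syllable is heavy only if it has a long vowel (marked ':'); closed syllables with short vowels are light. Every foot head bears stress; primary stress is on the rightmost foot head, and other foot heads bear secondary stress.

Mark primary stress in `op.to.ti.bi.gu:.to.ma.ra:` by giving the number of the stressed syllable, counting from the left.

Weights: 1 op L, 2 to L, 3 ti L, 4 bi L, 5 gu: H, 6 to L, 7 ma L, 8 ra: H.
Parse right to left (heavy = foot alone; LL = one foot; stranded L unfooted): (op.ˈto) (ti.ˈbi) (ˈgu:) (to.ˈma) (ˈra:).
Foot heads: 2, 4, 5, 7, 8.
Primary stress on the rightmost head = syllable 8.
Primary stress: syllable 8 → op.to.ti.bi.gu:.to.ma.ˈra:.

8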